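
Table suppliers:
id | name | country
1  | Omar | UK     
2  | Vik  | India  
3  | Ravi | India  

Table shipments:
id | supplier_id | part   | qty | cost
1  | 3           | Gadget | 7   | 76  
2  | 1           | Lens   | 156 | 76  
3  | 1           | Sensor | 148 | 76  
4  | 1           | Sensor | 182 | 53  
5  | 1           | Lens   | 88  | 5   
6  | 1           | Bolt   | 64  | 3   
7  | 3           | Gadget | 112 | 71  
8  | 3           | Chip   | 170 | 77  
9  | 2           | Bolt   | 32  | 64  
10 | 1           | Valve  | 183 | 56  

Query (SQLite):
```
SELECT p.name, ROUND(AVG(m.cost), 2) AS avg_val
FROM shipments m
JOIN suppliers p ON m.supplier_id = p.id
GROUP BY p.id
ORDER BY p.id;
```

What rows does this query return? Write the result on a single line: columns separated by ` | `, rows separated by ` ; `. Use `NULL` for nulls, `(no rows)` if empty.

Omar | 44.83 ; Vik | 64 ; Ravi | 74.67

Join each shipments row to its suppliers via supplier_id.
Group joined rows by suppliers.id; compute ROUND(AVG(m.cost), 2) per group.
  1: ids {2, 3, 4, 5, 6, 10} → ROUND(AVG(m.cost), 2)=44.83
  2: ids {9} → ROUND(AVG(m.cost), 2)=64
  3: ids {1, 7, 8} → ROUND(AVG(m.cost), 2)=74.67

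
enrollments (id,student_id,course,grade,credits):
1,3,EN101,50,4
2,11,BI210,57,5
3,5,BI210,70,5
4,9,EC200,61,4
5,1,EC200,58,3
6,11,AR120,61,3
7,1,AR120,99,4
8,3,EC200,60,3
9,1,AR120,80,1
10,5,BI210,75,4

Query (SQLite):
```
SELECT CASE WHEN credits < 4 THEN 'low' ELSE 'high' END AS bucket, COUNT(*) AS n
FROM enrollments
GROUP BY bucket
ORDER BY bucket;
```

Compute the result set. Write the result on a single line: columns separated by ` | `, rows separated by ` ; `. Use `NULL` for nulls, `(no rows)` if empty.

high | 6 ; low | 4

Bucket rows by credits < 4 → 'low' else 'high'; count each bucket.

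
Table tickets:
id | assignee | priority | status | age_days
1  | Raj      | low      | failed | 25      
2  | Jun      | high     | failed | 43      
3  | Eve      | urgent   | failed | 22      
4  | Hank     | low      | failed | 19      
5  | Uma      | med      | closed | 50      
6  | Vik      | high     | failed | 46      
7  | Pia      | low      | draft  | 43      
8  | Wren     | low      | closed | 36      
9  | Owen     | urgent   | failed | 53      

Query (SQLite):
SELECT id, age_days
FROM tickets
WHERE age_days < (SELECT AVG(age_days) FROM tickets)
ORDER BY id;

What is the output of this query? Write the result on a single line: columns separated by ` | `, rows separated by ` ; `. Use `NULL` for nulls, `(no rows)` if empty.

1 | 25 ; 3 | 22 ; 4 | 19 ; 8 | 36

Scalar subquery: AVG(age_days) over all tickets rows = 37.444444 (≈; comparison uses full precision).
Keep rows where age_days < that value.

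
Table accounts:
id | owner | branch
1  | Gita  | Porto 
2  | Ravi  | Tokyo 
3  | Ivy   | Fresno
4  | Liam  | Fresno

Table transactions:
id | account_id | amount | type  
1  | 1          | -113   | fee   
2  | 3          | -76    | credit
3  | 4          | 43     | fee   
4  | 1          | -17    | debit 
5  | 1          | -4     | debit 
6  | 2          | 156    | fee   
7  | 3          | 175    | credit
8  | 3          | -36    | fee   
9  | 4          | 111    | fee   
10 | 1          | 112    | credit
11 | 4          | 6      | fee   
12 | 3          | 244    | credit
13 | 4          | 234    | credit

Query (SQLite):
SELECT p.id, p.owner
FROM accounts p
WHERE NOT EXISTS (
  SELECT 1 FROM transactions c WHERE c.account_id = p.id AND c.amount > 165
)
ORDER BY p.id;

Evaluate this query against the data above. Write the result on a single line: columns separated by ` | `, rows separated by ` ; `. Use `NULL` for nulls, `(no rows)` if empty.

1 | Gita ; 2 | Ravi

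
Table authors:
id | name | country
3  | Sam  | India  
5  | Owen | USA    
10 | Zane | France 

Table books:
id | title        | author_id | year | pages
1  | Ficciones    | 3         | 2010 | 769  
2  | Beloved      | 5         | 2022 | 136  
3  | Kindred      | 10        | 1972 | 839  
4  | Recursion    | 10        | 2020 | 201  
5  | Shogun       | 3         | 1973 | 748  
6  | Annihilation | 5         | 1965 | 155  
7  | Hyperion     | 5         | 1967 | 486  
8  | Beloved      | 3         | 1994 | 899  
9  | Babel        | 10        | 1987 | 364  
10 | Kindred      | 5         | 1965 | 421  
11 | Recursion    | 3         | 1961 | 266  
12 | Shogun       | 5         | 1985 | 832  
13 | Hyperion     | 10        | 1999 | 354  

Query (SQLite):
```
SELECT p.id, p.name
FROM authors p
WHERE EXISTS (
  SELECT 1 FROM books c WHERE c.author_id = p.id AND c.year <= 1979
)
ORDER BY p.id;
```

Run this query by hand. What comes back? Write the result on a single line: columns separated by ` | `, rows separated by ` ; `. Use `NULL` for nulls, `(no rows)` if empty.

3 | Sam ; 5 | Owen ; 10 | Zane

For each authors row, check whether any books with matching author_id has year <= 1979.
Keep rows where that is true.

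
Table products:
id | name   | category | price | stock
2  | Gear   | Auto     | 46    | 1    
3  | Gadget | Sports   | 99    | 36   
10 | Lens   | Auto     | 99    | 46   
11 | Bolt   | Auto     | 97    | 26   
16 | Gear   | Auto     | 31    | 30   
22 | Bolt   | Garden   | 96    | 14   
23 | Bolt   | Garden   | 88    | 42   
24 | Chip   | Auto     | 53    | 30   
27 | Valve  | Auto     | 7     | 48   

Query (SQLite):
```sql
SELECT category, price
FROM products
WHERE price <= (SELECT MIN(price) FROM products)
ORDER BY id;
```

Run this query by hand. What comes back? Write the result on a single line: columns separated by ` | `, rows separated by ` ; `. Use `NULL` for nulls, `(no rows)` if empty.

Scalar subquery: MIN(price) over all products rows = 7.
Keep rows where price <= that value.

Auto | 7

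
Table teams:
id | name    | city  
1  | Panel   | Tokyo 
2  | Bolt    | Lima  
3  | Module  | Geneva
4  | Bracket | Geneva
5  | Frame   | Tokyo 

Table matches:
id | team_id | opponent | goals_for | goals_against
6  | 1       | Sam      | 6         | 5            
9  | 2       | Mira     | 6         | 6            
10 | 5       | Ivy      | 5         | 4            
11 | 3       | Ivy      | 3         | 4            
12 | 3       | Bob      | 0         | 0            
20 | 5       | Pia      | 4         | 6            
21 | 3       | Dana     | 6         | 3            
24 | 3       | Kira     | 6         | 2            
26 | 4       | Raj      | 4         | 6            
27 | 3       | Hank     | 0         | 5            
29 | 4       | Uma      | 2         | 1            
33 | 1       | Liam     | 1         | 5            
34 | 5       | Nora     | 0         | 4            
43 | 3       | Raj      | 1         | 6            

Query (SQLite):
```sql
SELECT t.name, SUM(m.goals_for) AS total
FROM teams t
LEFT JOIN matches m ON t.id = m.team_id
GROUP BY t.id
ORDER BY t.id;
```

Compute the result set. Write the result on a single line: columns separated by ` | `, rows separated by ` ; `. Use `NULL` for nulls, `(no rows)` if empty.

Panel | 7 ; Bolt | 6 ; Module | 16 ; Bracket | 6 ; Frame | 9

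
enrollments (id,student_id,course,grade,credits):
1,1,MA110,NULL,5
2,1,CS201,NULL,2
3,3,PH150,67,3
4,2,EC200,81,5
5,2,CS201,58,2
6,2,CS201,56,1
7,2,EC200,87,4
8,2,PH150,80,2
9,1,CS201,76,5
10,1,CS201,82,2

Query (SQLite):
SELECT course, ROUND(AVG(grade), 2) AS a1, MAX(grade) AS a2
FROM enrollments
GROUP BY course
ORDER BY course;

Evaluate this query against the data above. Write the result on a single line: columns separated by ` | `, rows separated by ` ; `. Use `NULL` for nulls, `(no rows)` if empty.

Group enrollments by course.
Per group compute: ROUND(AVG(grade), 2), MAX(grade).
  CS201: ids {2, 5, 6, 9, 10} → ROUND(AVG(grade), 2)=68, MAX(grade)=82
  EC200: ids {4, 7} → ROUND(AVG(grade), 2)=84, MAX(grade)=87
  MA110: ids {1} → ROUND(AVG(grade), 2)=NULL, MAX(grade)=NULL
  PH150: ids {3, 8} → ROUND(AVG(grade), 2)=73.5, MAX(grade)=80

CS201 | 68 | 82 ; EC200 | 84 | 87 ; MA110 | NULL | NULL ; PH150 | 73.5 | 80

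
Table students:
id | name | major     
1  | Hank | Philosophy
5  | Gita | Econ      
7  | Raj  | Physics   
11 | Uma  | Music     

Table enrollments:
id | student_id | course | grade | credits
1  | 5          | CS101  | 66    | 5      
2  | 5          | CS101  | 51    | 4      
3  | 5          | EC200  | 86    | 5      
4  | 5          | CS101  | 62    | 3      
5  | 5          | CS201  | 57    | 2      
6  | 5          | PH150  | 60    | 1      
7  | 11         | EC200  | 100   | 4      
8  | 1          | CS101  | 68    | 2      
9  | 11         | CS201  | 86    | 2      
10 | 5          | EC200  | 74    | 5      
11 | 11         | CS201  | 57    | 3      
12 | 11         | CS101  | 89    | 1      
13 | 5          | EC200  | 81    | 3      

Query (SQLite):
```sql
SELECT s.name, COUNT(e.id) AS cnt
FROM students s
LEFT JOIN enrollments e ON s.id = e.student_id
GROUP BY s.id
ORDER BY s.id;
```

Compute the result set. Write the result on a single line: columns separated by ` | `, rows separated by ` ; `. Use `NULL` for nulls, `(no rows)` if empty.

LEFT JOIN keeps every students row; unmatched ones get NULL for enrollments columns.
Group by students.id and compute COUNT(e.id). COUNT(col) of an all-NULL group is 0.
  1: ids {8} → COUNT(e.id)=1
  5: ids {1, 2, 3, 4, 5, 6, 10, 13} → COUNT(e.id)=8
  7: ids {—} → COUNT(e.id)=0
  11: ids {7, 9, 11, 12} → COUNT(e.id)=4

Hank | 1 ; Gita | 8 ; Raj | 0 ; Uma | 4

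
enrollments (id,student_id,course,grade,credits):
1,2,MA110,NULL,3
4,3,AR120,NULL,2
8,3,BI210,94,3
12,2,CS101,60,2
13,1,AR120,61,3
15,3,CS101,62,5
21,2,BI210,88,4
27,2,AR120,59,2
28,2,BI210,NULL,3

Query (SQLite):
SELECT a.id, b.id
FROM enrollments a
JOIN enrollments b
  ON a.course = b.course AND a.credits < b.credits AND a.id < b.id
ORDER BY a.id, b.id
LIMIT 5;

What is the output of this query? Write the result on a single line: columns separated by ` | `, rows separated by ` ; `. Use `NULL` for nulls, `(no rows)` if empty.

4 | 13 ; 8 | 21 ; 12 | 15

Pairs (a,b) with same course, a.credits < b.credits, a.id < b.id.
course groups: AR120:{4,13,27} BI210:{8,21,28} CS101:{12,15} MA110:{1}
Ordered by (a.id, b.id); first 5.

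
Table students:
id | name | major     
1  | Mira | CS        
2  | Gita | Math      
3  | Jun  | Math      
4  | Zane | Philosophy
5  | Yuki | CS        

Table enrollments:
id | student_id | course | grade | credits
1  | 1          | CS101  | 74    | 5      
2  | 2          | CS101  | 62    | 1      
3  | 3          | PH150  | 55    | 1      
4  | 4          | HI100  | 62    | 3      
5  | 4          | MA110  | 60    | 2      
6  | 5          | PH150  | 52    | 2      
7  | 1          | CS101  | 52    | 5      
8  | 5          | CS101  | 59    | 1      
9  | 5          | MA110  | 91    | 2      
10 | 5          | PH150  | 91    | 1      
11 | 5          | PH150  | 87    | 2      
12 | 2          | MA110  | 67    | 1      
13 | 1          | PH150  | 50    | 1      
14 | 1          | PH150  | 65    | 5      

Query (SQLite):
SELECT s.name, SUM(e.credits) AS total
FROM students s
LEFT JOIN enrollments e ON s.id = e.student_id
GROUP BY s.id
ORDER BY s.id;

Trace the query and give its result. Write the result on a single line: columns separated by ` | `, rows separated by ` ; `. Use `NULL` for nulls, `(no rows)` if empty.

Mira | 16 ; Gita | 2 ; Jun | 1 ; Zane | 5 ; Yuki | 8

LEFT JOIN keeps every students row; unmatched ones get NULL for enrollments columns.
Group by students.id and compute SUM(e.credits). SUM over an all-NULL group is NULL.
  1: ids {1, 7, 13, 14} → SUM(e.credits)=16
  2: ids {2, 12} → SUM(e.credits)=2
  3: ids {3} → SUM(e.credits)=1
  4: ids {4, 5} → SUM(e.credits)=5
  5: ids {6, 8, 9, 10, 11} → SUM(e.credits)=8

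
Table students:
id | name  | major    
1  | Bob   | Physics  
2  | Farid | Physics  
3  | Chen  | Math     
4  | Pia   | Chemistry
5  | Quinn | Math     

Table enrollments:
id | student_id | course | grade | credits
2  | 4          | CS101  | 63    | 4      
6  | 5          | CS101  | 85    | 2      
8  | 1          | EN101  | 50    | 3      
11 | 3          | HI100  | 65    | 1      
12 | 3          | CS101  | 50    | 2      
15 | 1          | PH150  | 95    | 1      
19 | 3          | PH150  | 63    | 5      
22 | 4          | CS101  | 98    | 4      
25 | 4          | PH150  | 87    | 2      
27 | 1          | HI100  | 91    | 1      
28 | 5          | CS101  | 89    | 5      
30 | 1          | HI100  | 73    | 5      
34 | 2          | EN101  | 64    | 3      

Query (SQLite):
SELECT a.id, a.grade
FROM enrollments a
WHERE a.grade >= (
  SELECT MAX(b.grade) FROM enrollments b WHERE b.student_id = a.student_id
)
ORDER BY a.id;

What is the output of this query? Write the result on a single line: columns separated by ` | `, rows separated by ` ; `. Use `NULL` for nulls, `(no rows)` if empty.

11 | 65 ; 15 | 95 ; 22 | 98 ; 28 | 89 ; 34 | 64

For each enrollments row a, compute MAX(grade) over rows sharing a.student_id.
Keep row a if a.grade >= that per-group MAX.
  student_id=1: MAX(grade) = 95
  student_id=2: MAX(grade) = 64
  student_id=3: MAX(grade) = 65
  student_id=4: MAX(grade) = 98
  student_id=5: MAX(grade) = 89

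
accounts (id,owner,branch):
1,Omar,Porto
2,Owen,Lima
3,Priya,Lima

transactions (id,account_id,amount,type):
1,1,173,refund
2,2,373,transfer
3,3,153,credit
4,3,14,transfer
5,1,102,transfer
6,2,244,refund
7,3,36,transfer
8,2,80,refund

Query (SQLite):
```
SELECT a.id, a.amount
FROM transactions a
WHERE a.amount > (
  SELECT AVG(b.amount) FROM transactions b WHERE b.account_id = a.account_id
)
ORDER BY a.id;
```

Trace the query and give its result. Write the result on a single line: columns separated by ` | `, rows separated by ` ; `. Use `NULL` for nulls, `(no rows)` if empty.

For each transactions row a, compute AVG(amount) over rows sharing a.account_id.
Keep row a if a.amount > that per-group AVG.
  account_id=1: AVG(amount) = 137.5
  account_id=2: AVG(amount) = 232.333333
  account_id=3: AVG(amount) = 67.666667

1 | 173 ; 2 | 373 ; 3 | 153 ; 6 | 244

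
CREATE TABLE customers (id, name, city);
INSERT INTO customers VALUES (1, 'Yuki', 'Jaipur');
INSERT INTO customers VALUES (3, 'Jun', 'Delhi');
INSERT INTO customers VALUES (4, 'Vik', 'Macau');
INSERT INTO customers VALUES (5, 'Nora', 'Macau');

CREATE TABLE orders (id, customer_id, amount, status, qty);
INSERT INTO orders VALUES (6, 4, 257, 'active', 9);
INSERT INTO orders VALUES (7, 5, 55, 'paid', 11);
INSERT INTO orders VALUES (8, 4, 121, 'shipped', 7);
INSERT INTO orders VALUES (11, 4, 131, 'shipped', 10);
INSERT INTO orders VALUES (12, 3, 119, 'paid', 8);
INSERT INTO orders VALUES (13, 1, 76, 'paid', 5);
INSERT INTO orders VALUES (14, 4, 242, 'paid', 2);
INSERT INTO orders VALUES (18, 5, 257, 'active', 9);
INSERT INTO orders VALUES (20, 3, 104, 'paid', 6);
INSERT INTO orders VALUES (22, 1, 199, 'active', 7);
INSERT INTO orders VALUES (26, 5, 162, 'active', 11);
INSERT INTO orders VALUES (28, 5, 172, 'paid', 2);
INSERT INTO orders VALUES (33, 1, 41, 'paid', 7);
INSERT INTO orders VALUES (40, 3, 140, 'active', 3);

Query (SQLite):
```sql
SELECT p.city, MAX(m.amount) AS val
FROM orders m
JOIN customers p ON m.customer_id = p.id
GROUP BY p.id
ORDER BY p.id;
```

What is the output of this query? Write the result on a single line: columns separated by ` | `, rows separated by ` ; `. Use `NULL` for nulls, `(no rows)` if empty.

Join each orders row to its customers via customer_id.
Group joined rows by customers.id; compute MAX(m.amount) per group.
  1: ids {13, 22, 33} → MAX(m.amount)=199
  3: ids {12, 20, 40} → MAX(m.amount)=140
  4: ids {6, 8, 11, 14} → MAX(m.amount)=257
  5: ids {7, 18, 26, 28} → MAX(m.amount)=257

Jaipur | 199 ; Delhi | 140 ; Macau | 257 ; Macau | 257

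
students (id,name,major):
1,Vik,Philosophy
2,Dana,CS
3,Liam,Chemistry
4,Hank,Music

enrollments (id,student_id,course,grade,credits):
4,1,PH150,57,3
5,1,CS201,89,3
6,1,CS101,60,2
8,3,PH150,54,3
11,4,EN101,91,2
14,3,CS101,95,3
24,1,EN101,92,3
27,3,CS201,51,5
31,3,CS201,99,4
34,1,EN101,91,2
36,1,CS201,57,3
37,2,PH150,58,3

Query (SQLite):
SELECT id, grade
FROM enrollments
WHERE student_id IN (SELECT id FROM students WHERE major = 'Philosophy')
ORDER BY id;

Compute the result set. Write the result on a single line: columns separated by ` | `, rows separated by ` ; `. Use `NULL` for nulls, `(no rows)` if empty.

4 | 57 ; 5 | 89 ; 6 | 60 ; 24 | 92 ; 34 | 91 ; 36 | 57

Inner query: students.id where major = 'Philosophy'.
Outer: keep enrollments rows whose student_id is in that set.
Inner query → {1}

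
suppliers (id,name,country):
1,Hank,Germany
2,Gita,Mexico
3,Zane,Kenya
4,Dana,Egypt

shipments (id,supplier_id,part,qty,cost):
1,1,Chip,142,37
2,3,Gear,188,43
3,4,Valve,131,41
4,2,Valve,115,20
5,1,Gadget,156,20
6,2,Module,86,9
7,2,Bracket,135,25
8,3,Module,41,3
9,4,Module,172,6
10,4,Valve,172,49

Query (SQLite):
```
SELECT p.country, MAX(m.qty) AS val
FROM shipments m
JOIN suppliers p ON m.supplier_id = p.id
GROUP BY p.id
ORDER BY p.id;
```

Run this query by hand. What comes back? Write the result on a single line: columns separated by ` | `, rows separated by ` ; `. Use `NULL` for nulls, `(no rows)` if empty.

Join each shipments row to its suppliers via supplier_id.
Group joined rows by suppliers.id; compute MAX(m.qty) per group.
  1: ids {1, 5} → MAX(m.qty)=156
  2: ids {4, 6, 7} → MAX(m.qty)=135
  3: ids {2, 8} → MAX(m.qty)=188
  4: ids {3, 9, 10} → MAX(m.qty)=172

Germany | 156 ; Mexico | 135 ; Kenya | 188 ; Egypt | 172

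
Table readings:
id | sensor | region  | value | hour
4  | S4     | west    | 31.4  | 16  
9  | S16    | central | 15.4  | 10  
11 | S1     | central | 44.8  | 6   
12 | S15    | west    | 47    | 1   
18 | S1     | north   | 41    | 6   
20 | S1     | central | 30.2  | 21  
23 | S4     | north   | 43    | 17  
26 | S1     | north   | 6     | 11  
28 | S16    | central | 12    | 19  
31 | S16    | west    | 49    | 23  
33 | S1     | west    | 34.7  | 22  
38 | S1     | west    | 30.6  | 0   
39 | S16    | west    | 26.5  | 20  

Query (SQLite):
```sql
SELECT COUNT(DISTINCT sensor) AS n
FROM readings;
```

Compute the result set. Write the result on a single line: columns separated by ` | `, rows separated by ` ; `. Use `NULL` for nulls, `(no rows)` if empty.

4

Count distinct non-NULL sensor values.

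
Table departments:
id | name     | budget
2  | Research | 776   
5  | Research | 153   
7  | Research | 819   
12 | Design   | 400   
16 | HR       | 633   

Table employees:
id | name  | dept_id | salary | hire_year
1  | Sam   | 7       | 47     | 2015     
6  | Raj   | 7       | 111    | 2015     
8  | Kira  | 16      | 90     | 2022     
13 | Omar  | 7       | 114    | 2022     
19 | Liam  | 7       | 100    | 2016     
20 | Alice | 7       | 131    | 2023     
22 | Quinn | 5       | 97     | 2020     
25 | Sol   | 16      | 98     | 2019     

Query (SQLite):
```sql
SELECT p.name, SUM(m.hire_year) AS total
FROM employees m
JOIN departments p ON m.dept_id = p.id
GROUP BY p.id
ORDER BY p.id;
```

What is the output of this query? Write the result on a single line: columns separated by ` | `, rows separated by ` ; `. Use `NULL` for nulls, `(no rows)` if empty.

Research | 2020 ; Research | 10091 ; HR | 4041

Join each employees row to its departments via dept_id.
Group joined rows by departments.id; compute SUM(m.hire_year) per group.
  5: ids {22} → SUM(m.hire_year)=2020
  7: ids {1, 6, 13, 19, 20} → SUM(m.hire_year)=10091
  16: ids {8, 25} → SUM(m.hire_year)=4041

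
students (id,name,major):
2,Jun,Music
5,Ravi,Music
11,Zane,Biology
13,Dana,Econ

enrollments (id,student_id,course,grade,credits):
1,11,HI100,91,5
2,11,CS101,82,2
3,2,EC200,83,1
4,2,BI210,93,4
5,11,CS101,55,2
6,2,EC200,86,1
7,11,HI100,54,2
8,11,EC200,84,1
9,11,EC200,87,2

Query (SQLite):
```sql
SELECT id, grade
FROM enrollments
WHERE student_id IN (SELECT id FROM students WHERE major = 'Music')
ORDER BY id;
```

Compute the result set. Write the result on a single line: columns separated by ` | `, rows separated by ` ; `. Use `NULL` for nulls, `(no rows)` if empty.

3 | 83 ; 4 | 93 ; 6 | 86

Inner query: students.id where major = 'Music'.
Outer: keep enrollments rows whose student_id is in that set.
Inner query → {2, 5}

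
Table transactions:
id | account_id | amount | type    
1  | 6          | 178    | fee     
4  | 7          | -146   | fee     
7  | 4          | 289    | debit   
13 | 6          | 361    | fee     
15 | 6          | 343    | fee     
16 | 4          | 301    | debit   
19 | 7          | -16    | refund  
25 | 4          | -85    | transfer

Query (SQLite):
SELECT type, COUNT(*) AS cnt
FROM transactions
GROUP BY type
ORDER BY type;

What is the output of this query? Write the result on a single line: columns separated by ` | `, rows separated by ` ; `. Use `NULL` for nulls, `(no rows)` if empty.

Partition transactions by type; compute COUNT(*) within each group.
  debit: ids {7, 16} → COUNT(*)=2
  fee: ids {1, 4, 13, 15} → COUNT(*)=4
  refund: ids {19} → COUNT(*)=1
  transfer: ids {25} → COUNT(*)=1

debit | 2 ; fee | 4 ; refund | 1 ; transfer | 1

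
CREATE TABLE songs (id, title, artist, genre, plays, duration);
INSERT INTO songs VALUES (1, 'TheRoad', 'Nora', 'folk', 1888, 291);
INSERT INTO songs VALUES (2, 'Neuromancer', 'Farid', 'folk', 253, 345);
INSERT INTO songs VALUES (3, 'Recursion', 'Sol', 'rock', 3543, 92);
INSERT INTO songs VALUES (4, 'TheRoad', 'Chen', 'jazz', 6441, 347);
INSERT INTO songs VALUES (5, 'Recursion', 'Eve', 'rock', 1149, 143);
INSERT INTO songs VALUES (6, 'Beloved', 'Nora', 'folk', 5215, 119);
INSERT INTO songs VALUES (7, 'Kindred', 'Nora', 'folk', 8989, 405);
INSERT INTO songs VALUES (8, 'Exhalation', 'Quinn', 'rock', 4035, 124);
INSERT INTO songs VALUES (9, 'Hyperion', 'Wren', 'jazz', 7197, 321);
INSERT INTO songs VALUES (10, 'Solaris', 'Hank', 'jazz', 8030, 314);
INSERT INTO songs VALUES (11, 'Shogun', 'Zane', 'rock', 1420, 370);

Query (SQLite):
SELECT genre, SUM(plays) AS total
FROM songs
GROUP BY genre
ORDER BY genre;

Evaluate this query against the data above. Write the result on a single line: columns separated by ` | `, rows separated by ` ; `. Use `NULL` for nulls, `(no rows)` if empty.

folk | 16345 ; jazz | 21668 ; rock | 10147

Partition songs by genre; compute SUM(plays) within each group.
  folk: ids {1, 2, 6, 7} → SUM(plays)=16345
  jazz: ids {4, 9, 10} → SUM(plays)=21668
  rock: ids {3, 5, 8, 11} → SUM(plays)=10147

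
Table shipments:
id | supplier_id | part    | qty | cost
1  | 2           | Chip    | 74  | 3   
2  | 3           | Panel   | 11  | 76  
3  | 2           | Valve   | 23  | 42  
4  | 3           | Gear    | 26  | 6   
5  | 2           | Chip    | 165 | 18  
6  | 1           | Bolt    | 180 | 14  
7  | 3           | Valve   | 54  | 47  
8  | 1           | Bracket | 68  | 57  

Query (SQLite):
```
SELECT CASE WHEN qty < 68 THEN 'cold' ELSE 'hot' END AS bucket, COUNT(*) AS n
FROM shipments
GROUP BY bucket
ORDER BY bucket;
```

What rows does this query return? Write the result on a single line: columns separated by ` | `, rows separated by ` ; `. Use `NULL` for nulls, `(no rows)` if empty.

cold | 4 ; hot | 4

Bucket rows by qty < 68 → 'cold' else 'hot'; count each bucket.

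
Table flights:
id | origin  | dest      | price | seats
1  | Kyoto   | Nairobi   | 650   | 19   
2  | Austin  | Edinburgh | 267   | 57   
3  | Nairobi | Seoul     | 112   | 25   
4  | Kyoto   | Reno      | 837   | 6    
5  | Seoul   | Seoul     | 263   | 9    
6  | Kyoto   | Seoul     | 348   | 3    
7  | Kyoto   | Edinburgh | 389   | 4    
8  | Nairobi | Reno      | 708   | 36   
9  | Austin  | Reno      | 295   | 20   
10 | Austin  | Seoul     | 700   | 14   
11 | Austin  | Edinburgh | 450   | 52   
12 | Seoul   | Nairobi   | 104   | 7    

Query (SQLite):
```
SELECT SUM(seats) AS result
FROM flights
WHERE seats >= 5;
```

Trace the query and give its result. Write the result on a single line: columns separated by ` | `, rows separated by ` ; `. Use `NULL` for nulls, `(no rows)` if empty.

Rows where seats >= 5 → seats values: [19, 57, 25, 6, 9, 36, 20, 14, 52, 7].
SUM of non-NULL values = 245.

245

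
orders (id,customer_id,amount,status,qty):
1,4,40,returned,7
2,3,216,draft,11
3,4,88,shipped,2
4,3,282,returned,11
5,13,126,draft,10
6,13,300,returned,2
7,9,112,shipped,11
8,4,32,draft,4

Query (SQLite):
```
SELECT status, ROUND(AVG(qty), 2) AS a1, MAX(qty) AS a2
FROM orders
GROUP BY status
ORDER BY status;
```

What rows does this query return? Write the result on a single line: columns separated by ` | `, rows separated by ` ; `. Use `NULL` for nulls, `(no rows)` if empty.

Group orders by status.
Per group compute: ROUND(AVG(qty), 2), MAX(qty).
  draft: ids {2, 5, 8} → ROUND(AVG(qty), 2)=8.33, MAX(qty)=11
  returned: ids {1, 4, 6} → ROUND(AVG(qty), 2)=6.67, MAX(qty)=11
  shipped: ids {3, 7} → ROUND(AVG(qty), 2)=6.5, MAX(qty)=11

draft | 8.33 | 11 ; returned | 6.67 | 11 ; shipped | 6.5 | 11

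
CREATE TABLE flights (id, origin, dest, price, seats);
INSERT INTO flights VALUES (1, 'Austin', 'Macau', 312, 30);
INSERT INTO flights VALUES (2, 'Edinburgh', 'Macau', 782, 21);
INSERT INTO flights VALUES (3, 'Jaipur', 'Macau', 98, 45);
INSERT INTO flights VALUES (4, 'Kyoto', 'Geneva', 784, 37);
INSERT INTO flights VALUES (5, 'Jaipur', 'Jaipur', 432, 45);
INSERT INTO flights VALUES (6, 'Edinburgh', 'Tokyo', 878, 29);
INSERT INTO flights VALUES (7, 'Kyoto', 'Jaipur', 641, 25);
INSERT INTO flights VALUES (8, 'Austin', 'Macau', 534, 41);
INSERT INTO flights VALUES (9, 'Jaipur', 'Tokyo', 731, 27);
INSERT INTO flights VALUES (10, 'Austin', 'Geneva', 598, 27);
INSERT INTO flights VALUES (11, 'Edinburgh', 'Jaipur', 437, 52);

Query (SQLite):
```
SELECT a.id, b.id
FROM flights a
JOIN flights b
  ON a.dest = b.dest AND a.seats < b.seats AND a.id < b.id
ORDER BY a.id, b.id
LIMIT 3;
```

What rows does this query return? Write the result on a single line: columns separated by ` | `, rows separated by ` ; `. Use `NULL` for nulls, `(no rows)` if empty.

Pairs (a,b) with same dest, a.seats < b.seats, a.id < b.id.
dest groups: Geneva:{4,10} Jaipur:{5,7,11} Macau:{1,2,3,8} Tokyo:{6,9}
Ordered by (a.id, b.id); first 3.

1 | 3 ; 1 | 8 ; 2 | 3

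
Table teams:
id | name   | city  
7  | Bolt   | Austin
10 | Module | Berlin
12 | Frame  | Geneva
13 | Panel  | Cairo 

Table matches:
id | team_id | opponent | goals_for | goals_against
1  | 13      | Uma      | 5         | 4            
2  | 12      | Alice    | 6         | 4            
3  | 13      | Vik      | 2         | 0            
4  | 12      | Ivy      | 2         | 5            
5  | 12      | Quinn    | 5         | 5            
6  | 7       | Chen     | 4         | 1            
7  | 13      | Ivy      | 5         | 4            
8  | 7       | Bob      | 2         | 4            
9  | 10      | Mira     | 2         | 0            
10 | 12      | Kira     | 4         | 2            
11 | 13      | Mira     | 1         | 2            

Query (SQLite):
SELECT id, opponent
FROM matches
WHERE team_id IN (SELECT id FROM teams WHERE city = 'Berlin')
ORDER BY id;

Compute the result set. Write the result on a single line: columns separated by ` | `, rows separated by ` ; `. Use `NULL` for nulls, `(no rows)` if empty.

9 | Mira

Inner query: teams.id where city = 'Berlin'.
Outer: keep matches rows whose team_id is in that set.
Inner query → {10}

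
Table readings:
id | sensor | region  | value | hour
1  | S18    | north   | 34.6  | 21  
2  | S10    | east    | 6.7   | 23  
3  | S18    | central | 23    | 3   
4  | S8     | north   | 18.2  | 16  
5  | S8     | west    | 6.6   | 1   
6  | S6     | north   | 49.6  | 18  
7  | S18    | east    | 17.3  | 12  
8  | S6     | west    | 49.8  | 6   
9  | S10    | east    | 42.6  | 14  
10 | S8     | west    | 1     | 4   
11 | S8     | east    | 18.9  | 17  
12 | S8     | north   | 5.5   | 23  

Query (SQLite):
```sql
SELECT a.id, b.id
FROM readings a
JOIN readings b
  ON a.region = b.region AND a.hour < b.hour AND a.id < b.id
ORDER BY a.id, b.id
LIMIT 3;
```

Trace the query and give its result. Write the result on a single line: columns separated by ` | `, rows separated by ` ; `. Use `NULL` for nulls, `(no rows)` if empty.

1 | 12 ; 4 | 6 ; 4 | 12

Pairs (a,b) with same region, a.hour < b.hour, a.id < b.id.
region groups: central:{3} east:{2,7,9,11} north:{1,4,6,12} west:{5,8,10}
Ordered by (a.id, b.id); first 3.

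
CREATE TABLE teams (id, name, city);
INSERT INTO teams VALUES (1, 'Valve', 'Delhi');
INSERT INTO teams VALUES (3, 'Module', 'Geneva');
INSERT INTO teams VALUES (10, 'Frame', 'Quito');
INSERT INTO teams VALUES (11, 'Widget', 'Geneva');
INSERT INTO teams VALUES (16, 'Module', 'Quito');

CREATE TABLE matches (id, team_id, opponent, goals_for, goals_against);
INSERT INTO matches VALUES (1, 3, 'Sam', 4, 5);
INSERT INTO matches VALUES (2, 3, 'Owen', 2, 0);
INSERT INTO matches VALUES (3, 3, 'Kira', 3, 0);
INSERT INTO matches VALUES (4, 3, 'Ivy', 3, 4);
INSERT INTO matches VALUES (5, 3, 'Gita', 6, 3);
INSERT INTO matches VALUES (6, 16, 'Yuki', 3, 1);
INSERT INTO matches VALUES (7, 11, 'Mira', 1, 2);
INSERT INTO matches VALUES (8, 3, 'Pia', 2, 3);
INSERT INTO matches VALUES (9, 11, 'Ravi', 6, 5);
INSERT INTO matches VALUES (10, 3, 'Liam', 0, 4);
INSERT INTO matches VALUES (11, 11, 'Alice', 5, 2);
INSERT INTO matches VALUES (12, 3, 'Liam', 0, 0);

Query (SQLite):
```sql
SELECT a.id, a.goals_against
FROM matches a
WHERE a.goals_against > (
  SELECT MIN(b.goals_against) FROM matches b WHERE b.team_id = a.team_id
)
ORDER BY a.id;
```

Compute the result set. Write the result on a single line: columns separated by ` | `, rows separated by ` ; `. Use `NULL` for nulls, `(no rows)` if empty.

1 | 5 ; 4 | 4 ; 5 | 3 ; 8 | 3 ; 9 | 5 ; 10 | 4

For each matches row a, compute MIN(goals_against) over rows sharing a.team_id.
Keep row a if a.goals_against > that per-group MIN.
  team_id=3: MIN(goals_against) = 0
  team_id=11: MIN(goals_against) = 2
  team_id=16: MIN(goals_against) = 1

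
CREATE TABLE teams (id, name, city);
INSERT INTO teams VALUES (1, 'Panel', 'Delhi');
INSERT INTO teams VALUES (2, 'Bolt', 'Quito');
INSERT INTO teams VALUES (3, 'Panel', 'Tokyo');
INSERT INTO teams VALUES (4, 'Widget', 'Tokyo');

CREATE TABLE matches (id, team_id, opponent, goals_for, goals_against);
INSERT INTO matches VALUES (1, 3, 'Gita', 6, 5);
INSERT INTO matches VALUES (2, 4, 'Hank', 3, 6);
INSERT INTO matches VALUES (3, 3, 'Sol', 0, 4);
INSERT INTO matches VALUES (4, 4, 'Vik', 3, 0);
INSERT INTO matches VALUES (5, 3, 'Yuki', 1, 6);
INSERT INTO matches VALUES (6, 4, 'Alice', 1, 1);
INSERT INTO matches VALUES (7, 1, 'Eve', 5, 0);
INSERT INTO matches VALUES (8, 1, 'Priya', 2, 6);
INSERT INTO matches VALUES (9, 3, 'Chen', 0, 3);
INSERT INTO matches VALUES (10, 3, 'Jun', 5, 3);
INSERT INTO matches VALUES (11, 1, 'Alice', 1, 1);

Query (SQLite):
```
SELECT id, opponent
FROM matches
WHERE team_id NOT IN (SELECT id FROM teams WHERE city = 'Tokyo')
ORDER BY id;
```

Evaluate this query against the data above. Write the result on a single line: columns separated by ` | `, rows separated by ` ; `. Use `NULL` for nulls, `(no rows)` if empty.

7 | Eve ; 8 | Priya ; 11 | Alice

Inner query: teams.id where city = 'Tokyo'.
Outer: keep matches rows whose team_id is not in that set.
Inner query → {3, 4}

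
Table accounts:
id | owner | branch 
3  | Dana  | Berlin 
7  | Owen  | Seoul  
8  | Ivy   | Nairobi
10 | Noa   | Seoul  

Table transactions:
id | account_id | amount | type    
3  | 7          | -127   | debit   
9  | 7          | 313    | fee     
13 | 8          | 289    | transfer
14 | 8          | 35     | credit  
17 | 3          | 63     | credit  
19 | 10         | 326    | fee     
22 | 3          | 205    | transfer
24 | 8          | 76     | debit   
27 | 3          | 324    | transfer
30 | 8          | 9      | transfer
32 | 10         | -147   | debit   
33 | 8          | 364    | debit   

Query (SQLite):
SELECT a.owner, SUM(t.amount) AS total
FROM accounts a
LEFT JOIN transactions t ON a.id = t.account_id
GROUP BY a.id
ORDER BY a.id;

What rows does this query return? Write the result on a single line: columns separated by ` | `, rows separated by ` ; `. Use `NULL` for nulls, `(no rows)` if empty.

Dana | 592 ; Owen | 186 ; Ivy | 773 ; Noa | 179

LEFT JOIN keeps every accounts row; unmatched ones get NULL for transactions columns.
Group by accounts.id and compute SUM(t.amount). SUM over an all-NULL group is NULL.
  3: ids {17, 22, 27} → SUM(t.amount)=592
  7: ids {3, 9} → SUM(t.amount)=186
  8: ids {13, 14, 24, 30, 33} → SUM(t.amount)=773
  10: ids {19, 32} → SUM(t.amount)=179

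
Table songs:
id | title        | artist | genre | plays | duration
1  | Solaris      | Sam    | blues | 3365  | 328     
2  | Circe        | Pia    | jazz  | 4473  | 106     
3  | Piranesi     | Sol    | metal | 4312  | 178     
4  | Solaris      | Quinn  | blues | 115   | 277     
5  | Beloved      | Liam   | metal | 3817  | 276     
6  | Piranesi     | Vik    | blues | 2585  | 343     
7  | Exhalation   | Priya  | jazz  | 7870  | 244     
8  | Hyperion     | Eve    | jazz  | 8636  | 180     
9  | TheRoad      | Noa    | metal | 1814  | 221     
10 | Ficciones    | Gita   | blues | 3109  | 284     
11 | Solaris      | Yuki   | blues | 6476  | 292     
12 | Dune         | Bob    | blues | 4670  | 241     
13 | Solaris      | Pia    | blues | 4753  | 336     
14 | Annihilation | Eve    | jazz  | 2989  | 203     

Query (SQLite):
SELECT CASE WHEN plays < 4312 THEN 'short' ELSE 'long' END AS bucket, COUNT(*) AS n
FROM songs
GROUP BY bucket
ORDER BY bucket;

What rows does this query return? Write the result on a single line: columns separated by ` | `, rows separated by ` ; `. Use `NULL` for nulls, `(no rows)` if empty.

Bucket rows by plays < 4312 → 'short' else 'long'; count each bucket.

long | 7 ; short | 7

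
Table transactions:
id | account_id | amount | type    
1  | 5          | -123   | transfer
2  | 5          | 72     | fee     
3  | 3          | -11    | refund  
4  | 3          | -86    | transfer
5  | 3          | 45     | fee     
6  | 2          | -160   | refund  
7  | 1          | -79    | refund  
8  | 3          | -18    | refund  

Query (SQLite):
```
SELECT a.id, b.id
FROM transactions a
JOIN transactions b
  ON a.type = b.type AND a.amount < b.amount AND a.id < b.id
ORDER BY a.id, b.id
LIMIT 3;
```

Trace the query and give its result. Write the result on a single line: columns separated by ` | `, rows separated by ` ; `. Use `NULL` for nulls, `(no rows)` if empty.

1 | 4 ; 6 | 7 ; 6 | 8

Pairs (a,b) with same type, a.amount < b.amount, a.id < b.id.
type groups: fee:{2,5} refund:{3,6,7,8} transfer:{1,4}
Ordered by (a.id, b.id); first 3.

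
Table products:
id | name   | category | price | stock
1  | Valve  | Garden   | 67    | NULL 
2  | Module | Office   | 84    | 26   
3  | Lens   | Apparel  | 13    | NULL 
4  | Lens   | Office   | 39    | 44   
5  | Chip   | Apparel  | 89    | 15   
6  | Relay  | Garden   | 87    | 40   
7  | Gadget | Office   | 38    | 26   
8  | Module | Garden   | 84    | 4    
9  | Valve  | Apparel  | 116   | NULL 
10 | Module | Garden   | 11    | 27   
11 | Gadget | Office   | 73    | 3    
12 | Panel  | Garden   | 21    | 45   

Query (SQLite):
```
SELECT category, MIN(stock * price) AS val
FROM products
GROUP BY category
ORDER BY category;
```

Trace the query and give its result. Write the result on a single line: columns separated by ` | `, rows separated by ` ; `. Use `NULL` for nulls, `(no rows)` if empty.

Apparel | 1335 ; Garden | 297 ; Office | 219

For each row compute stock * price.
Group by category; take MIN of the expression per group.
  Apparel: ids {3, 5, 9} → MIN(stock * price)=1335
  Garden: ids {1, 6, 8, 10, 12} → MIN(stock * price)=297
  Office: ids {2, 4, 7, 11} → MIN(stock * price)=219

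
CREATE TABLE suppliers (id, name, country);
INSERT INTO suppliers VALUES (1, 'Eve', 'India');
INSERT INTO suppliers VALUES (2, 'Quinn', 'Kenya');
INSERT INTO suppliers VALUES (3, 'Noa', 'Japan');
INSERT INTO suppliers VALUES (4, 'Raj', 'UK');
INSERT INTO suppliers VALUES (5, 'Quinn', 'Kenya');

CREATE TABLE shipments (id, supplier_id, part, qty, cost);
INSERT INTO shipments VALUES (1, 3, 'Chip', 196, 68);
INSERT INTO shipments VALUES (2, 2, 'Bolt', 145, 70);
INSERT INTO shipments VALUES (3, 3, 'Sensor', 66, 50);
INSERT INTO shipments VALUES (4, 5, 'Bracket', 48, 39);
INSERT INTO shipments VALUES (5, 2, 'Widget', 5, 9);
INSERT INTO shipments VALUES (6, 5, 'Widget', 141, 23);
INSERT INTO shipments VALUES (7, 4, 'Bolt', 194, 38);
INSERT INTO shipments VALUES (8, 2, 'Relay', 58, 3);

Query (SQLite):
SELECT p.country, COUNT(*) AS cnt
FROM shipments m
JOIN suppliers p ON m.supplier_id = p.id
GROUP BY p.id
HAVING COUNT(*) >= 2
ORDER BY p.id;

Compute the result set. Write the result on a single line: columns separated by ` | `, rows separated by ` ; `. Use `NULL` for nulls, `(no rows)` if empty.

Join each shipments row to its suppliers via supplier_id.
Group joined rows by suppliers.id; compute COUNT(*) per group.
HAVING: keep groups with count ≥ 2.
  2: ids {2, 5, 8} → COUNT(*)=3
  3: ids {1, 3} → COUNT(*)=2
  4: ids {7} → COUNT(*)=1
  5: ids {4, 6} → COUNT(*)=2

Kenya | 3 ; Japan | 2 ; Kenya | 2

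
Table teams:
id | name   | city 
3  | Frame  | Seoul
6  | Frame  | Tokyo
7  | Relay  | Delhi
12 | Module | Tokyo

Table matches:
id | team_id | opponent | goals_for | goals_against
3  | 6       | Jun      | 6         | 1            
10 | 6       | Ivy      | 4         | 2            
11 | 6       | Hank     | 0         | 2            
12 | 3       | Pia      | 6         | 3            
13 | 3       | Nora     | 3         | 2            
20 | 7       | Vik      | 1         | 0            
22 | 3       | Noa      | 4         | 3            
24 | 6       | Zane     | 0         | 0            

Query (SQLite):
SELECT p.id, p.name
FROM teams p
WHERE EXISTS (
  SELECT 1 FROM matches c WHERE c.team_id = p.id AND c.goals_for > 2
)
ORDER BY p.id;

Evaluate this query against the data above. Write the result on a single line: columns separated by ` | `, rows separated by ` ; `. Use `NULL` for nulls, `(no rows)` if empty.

For each teams row, check whether any matches with matching team_id has goals_for > 2.
Keep rows where that is true.

3 | Frame ; 6 | Frame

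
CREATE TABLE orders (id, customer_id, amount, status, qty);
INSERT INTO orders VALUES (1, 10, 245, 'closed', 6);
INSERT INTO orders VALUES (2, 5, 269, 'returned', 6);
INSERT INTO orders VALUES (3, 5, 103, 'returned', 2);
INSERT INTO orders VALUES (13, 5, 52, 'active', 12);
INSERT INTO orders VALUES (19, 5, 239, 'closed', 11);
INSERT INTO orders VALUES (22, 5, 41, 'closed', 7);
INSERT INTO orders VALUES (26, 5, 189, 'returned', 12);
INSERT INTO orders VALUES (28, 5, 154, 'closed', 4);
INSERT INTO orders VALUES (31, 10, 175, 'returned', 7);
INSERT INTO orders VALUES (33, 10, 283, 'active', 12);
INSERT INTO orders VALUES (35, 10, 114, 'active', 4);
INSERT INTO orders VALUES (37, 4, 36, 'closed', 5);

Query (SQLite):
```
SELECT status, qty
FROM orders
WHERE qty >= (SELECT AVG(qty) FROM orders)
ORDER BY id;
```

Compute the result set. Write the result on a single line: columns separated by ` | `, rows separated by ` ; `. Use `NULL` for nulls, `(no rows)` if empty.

Scalar subquery: AVG(qty) over all orders rows = 7.333333 (≈; comparison uses full precision).
Keep rows where qty >= that value.

active | 12 ; closed | 11 ; returned | 12 ; active | 12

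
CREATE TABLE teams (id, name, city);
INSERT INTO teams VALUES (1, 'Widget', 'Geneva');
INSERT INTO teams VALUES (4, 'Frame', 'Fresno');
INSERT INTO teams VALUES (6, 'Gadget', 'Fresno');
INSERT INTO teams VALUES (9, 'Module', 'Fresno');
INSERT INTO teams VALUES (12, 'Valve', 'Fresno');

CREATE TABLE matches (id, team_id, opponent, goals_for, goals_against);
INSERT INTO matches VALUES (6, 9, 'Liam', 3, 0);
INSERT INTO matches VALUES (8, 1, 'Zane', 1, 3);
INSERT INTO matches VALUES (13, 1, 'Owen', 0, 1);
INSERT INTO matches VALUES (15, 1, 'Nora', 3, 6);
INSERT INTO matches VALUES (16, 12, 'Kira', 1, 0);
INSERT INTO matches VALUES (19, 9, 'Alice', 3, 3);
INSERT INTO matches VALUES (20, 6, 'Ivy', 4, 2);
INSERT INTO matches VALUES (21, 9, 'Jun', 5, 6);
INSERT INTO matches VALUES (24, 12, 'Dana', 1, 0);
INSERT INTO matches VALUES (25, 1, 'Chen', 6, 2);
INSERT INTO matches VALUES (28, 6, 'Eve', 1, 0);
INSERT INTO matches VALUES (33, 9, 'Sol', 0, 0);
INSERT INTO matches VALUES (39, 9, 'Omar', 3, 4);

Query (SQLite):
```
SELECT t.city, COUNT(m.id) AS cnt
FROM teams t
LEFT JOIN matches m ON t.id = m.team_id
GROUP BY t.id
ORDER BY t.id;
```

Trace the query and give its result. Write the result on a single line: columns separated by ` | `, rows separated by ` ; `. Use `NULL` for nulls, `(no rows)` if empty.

LEFT JOIN keeps every teams row; unmatched ones get NULL for matches columns.
Group by teams.id and compute COUNT(m.id). COUNT(col) of an all-NULL group is 0.
  1: ids {8, 13, 15, 25} → COUNT(m.id)=4
  4: ids {—} → COUNT(m.id)=0
  6: ids {20, 28} → COUNT(m.id)=2
  9: ids {6, 19, 21, 33, 39} → COUNT(m.id)=5
  12: ids {16, 24} → COUNT(m.id)=2

Geneva | 4 ; Fresno | 0 ; Fresno | 2 ; Fresno | 5 ; Fresno | 2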